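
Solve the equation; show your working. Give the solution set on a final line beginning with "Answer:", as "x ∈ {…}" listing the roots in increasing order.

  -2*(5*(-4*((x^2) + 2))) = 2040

Step 1. [-2*(5*(-4*((x^2) + 2))) = 2040] LHS = -2·(…); ÷-2 both sides. So div: 5*(-4*((x^2) + 2)) = -1020.
Step 2. [5*(-4*((x^2) + 2)) = -1020] LHS = 5·(…); ÷5 both sides, so div: -4*((x^2) + 2) = -204.
Step 3. [-4*((x^2) + 2) = -204] divide by the outer -4. So div: (x^2) + 2 = 51.
Step 4. [(x^2) + 2 = 51] the outer +2 inverts by subtracting 2. So sub: x^2 = 49.
Step 5. [x^2 = 49] LHS squared, RHS 49 ≥ 0: apply √ (±) ⇒ sqrt: x = 7 or -7.

Answer: x ∈ {-7, 7}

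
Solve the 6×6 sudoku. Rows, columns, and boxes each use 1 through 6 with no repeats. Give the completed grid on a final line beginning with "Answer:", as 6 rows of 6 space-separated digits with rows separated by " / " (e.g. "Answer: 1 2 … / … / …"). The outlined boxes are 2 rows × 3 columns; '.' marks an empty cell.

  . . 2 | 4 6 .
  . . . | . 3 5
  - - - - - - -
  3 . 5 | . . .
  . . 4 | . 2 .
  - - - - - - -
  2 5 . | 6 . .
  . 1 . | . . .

Step 1. [r3c4∈{1}] r3c4's peers cover all but 1, so r3c4=1.
Step 2. [r4c2∈{6}] nothing but 6 survives at r4c2. So r4c2=6.
Step 3. [r6c1∈{4,6}] in box 5, 4 fits only at r6c1. So r6c1=4.
Step 4. [r2c3∈{1,6}] in col 3, 1 fits only at r2c3, so r2c3=1.
Step 5. [r4c6∈{3}] only 3 remains possible at r4c6, so r4c6=3.
Step 6. [r6c4∈{2,3,5}] in col 4, 3 fits only at r6c4, so r6c4=3.
Step 7. [r3c5∈{4}] r3c5 is down to just 4. So r3c5=4.
Step 8. [r5c6∈{1,4}] 4 has one home in row 5: r5c6, so r5c6=4.
Step 9. [r1c1∈{5}] r1c1 is down to just 5 ⇒ r1c1=5.
Step 10. [r2c4∈{2}] r2c4 has the single candidate 2. So r2c4=2.
Step 11. [r5c3∈{3}] r5c3 is down to just 3 ⇒ r5c3=3.
Step 12. [r1c6∈{1}] nothing but 1 survives at r1c6 ⇒ r1c6=1.
Step 13. [r5c5∈{1}] nothing but 1 survives at r5c5 ⇒ r5c5=1.
Step 14. [r6c3∈{6}] nothing but 6 survives at r6c3. So r6c3=6.
Step 15. [r6c5∈{5}] r6c5 is down to just 5. So r6c5=5.
Step 16. [r2c1∈{6}] only 6 remains possible at r2c1. So r2c1=6.
Step 17. [r4c1∈{1}] r4c1 has the single candidate 1 ⇒ r4c1=1.
Step 18. [r1c2∈{3}] r1c2's peers cover all but 3 ⇒ r1c2=3.
Step 19. [r2c2∈{4}] nothing but 4 survives at r2c2 ⇒ r2c2=4.
Step 20. [r3c2∈{2}] r3c2's peers cover all but 2. So r3c2=2.
Step 21. [r6c6∈{2}] r6c6 has the single candidate 2. So r6c6=2.
Step 22. [r3c6∈{6}] only 6 remains possible at r3c6, so r3c6=6.
Step 23. [r4c4∈{5}] r4c4's peers cover all but 5, so r4c4=5.

Answer: 5 3 2 4 6 1 / 6 4 1 2 3 5 / 3 2 5 1 4 6 / 1 6 4 5 2 3 / 2 5 3 6 1 4 / 4 1 6 3 5 2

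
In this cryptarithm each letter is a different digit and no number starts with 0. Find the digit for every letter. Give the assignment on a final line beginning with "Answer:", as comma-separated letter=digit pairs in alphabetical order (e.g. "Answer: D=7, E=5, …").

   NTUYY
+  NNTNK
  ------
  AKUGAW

Step 1. [A] the sum has 6 digits but both addends have 5; that extra leading digit A is the final carry, namely 1. So A=1.
Step 2. [col 1: Y + K ≡ W (mod 10)] column 1 (Y + K ≡ W (mod 10), carry-in 0) doesn't pin Y yet; pick Y=5 and continue, so Y=5.
Step 3. [col 1: Y + K ≡ W (mod 10)] column 1 (Y + K ≡ W (mod 10), carry-in 0) doesn't pin K yet; pick K=3 and continue. So K=3.
Step 4. [col 1: Y + K ≡ W (mod 10)] in column 1 we have Y+K≡W with carry-in 0; given Y=5, K=3 and digits 1,3,5 already taken and all letters distinct, that pins W to 8, so W=8.
Step 5. [col 2: Y + N ≡ A (mod 10)] column 2 reads Y+N+carry(0)=A with Y=5, A=1; with digits 1,3,5,8 already taken and all letters distinct, the only value for N is 6 ⇒ N=6.
Step 6. [col 3: U + T ≡ G (mod 10)] several values work for G in column 3 (U + T ≡ G (mod 10), carry-in 1); try G=2. So G=2.
Step 7. [col 3: U + T ≡ G (mod 10)] T=7 is one option consistent with column 3 (U + T ≡ G (mod 10), carry-in 1) — take it ⇒ T=7.
Step 8. [col 3: U + T ≡ G (mod 10)] column 3 reads U+T+carry(1)=G with T=7, G=2; with digits 1,2,3,5,6,7,8 already taken and all letters distinct, the only value for U is 4 ⇒ U=4.

Answer: A=1, G=2, K=3, N=6, T=7, U=4, W=8, Y=5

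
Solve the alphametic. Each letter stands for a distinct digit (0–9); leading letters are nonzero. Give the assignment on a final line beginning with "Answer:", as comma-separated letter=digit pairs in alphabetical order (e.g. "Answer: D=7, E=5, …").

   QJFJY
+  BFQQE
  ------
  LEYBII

Step 1. [L] adding two 5-digit numbers gives at most 5+1 digits, and here it does — L is that final carry and must be 1. So L=1.
Step 2. [col 1: Y + E ≡ I (mod 10)] several values work for E in column 1 (Y + E ≡ I (mod 10), carry-in 0); try E=4. So E=4.
Step 3. [col 1: Y + E ≡ I (mod 10)] I=9 is one option consistent with column 1 (Y + E ≡ I (mod 10), carry-in 0) — take it, so I=9.
Step 4. [col 1: Y + E ≡ I (mod 10)] in column 1 we have Y+E≡I with carry-in 0; given E=4, I=9 and digits 1,4,9 already taken and all letters distinct, that pins Y to 5 ⇒ Y=5.
Step 5. [col 2: J + Q ≡ I (mod 10)] no forcing yet in column 2 (carry-in 0); Q=6 is free and consistent — try it, so Q=6.
Step 6. [col 2: J + Q ≡ I (mod 10)] column 2: given Q=6, I=9, carry-in 0, and digits 1,4,5,6,9 already taken and all letters distinct, J+Q≡I (mod 10) forces J=3, so J=3.
Step 7. [col 3: F + Q ≡ B (mod 10)] column 3: given Q=6, carry-in 0, and digits 1,3,4,5,6,9 already taken and all letters distinct, F+Q≡B (mod 10) forces B=8. So B=8.
Step 8. [col 3: F + Q ≡ B (mod 10)] from column 3 (Q=6, B=8, carry-in 0, digits 1,3,4,5,6,8,9 already taken and all letters distinct): F must equal 2 ⇒ F=2.

Answer: B=8, E=4, F=2, I=9, J=3, L=1, Q=6, Y=5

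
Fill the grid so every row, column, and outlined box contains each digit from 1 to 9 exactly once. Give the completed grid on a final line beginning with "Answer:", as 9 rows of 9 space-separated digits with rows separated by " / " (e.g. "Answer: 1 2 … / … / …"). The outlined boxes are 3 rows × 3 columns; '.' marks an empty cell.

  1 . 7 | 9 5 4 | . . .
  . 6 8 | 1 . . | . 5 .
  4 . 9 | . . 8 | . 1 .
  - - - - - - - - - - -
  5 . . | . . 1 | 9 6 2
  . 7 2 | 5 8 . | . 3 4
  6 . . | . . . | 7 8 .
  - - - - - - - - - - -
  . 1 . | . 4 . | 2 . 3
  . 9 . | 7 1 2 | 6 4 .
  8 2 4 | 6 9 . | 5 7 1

Step 1. [r4c3∈{3}] r4c3's peers cover all but 3, so r4c3=3.
Step 2. [r3c7∈{3}] r3c7 is down to just 3, so r3c7=3.
Step 3. [r2c6∈{3,7}] r2c6 is the only open cell in col 6 admitting 7. So r2c6=7.
Step 4. [r6c4∈{2,3,4}] in col 4, 3 fits only at r6c4. So r6c4=3.
Step 5. [r2c5∈{2,3}] in col 5, 3 fits only at r2c5. So r2c5=3.
Step 6. [r3c5∈{2,6}] across col 5, 6 lands solely at r3c5, so r3c5=6.
Step 7. [r7c3∈{5,6}] row 7 places 6 nowhere but r7c3. So r7c3=6.
Step 8. [r4c2∈{4,8}] row 4 places 8 nowhere but r4c2, so r4c2=8.
Step 9. [r1c7∈{8}] nothing but 8 survives at r1c7 ⇒ r1c7=8.
Step 10. [r5c1∈{9}] r5c1 is down to just 9 ⇒ r5c1=9.
Step 11. [r5c7∈{1}] r5c7's peers cover all but 1 ⇒ r5c7=1.
Step 12. [r2c9∈{9}] r2c9 has the single candidate 9. So r2c9=9.
Step 13. [r5c6∈{6}] r5c6's peers cover all but 6. So r5c6=6.
Step 14. [r1c9∈{6}] r1c9's peers cover all but 6. So r1c9=6.
Step 15. [r8c3∈{5}] nothing but 5 survives at r8c3, so r8c3=5.
Step 16. [r3c4∈{2}] nothing but 2 survives at r3c4. So r3c4=2.
Step 17. [r4c4∈{4}] r4c4's peers cover all but 4 ⇒ r4c4=4.
Step 18. [r7c4∈{8}] only 8 remains possible at r7c4. So r7c4=8.
Step 19. [r7c8∈{9}] nothing but 9 survives at r7c8 ⇒ r7c8=9.
Step 20. [r4c5∈{7}] r4c5's peers cover all but 7. So r4c5=7.
Step 21. [r1c2∈{3}] nothing but 3 survives at r1c2 ⇒ r1c2=3.
Step 22. [r8c9∈{8}] r8c9 has the single candidate 8, so r8c9=8.
Step 23. [r6c2∈{4}] only 4 remains possible at r6c2 ⇒ r6c2=4.
Step 24. [r3c2∈{5}] only 5 remains possible at r3c2, so r3c2=5.
Step 25. [r9c6∈{3}] r9c6 has the single candidate 3. So r9c6=3.
Step 26. [r6c6∈{9}] r6c6's peers cover all but 9, so r6c6=9.
Step 27. [r7c6∈{5}] r7c6 has the single candidate 5 ⇒ r7c6=5.
Step 28. [r6c3∈{1}] nothing but 1 survives at r6c3, so r6c3=1.
Step 29. [r6c5∈{2}] only 2 remains possible at r6c5. So r6c5=2.
Step 30. [r2c7∈{4}] nothing but 4 survives at r2c7, so r2c7=4.
Step 31. [r2c1∈{2}] r2c1 has the single candidate 2 ⇒ r2c1=2.
Step 32. [r6c9∈{5}] r6c9's peers cover all but 5. So r6c9=5.
Step 33. [r3c9∈{7}] r3c9 is down to just 7. So r3c9=7.
Step 34. [r1c8∈{2}] nothing but 2 survives at r1c8. So r1c8=2.
Step 35. [r7c1∈{7}] r7c1's peers cover all but 7. So r7c1=7.
Step 36. [r8c1∈{3}] r8c1 has the single candidate 3. So r8c1=3.

Answer: 1 3 7 9 5 4 8 2 6 / 2 6 8 1 3 7 4 5 9 / 4 5 9 2 6 8 3 1 7 / 5 8 3 4 7 1 9 6 2 / 9 7 2 5 8 6 1 3 4 / 6 4 1 3 2 9 7 8 5 / 7 1 6 8 4 5 2 9 3 / 3 9 5 7 1 2 6 4 8 / 8 2 4 6 9 3 5 7 1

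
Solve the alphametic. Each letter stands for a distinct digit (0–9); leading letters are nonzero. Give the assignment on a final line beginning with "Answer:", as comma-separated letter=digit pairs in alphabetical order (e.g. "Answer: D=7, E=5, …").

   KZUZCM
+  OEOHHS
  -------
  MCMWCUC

Step 1. [col 1: M + S ≡ C (mod 10)] no forcing yet in column 1 (carry-in 0); C=3 is free and consistent — try it ⇒ C=3.
Step 2. [col 1: M + S ≡ C (mod 10)] S=2 is one option consistent with column 1 (M + S ≡ C (mod 10), carry-in 0) — take it ⇒ S=2.
Step 3. [col 1: M + S ≡ C (mod 10)] column 1 reads M+S+carry(0)=C with S=2, C=3; with digits 2,3 already taken and all letters distinct, the only value for M is 1 ⇒ M=1.
Step 4. [col 2: C + H ≡ U (mod 10)] several values work for H in column 2 (C + H ≡ U (mod 10), carry-in 0); try H=7. So H=7.
Step 5. [col 2: C + H ≡ U (mod 10)] in column 2 we have C+H≡U with carry-in 0; given C=3, H=7 and digits 1,2,3,7 already taken and all letters distinct, that pins U to 0 ⇒ U=0.
Step 6. [col 3: Z + H ≡ C (mod 10)] column 3: given H=7, C=3, carry-in 1, and digits 0,1,2,3,7 already taken and all letters distinct, Z+H≡C (mod 10) forces Z=5. So Z=5.
Step 7. [col 4: U + O ≡ W (mod 10)] column 4 reads U+O+carry(1)=W with U=0; with digits 0,1,2,3,5,7 already taken and all letters distinct, the only value for W is 9 ⇒ W=9.
Step 8. [col 4: U + O ≡ W (mod 10)] column 4: given U=0, W=9, carry-in 1, and digits 0,1,2,3,5,7,9 already taken and all letters distinct, U+O≡W (mod 10) forces O=8. So O=8.
Step 9. [col 5: Z + E ≡ M (mod 10)] column 5: given Z=5, M=1, carry-in 0, and digits 0,1,2,3,5,7,8,9 already taken and all letters distinct, Z+E≡M (mod 10) forces E=6 ⇒ E=6.
Step 10. [col 6: K + O ≡ C (mod 10)] column 6: given O=8, C=3, carry-in 1, and digits 0,1,2,3,5,6,7,8,9 already taken and all letters distinct, K+O≡C (mod 10) forces K=4 ⇒ K=4.

Answer: C=3, E=6, H=7, K=4, M=1, O=8, S=2, U=0, W=9, Z=5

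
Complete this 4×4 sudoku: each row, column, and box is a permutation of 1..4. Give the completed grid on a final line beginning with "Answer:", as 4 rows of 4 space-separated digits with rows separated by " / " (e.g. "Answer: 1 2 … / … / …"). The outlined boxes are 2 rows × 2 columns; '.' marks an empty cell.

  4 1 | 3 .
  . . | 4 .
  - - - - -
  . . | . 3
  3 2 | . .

Step 1. [r4c3∈{1}] only 1 remains possible at r4c3 ⇒ r4c3=1.
Step 2. [r2c1∈{2}] nothing but 2 survives at r2c1, so r2c1=2.
Step 3. [r4c4∈{4}] only 4 remains possible at r4c4. So r4c4=4.
Step 4. [r3c1∈{1}] only 1 remains possible at r3c1. So r3c1=1.
Step 5. [r3c3∈{2}] r3c3's peers cover all but 2 ⇒ r3c3=2.
Step 6. [r3c2∈{4}] only 4 remains possible at r3c2, so r3c2=4.
Step 7. [r2c2∈{3}] r2c2 has the single candidate 3. So r2c2=3.
Step 8. [r2c4∈{1}] only 1 remains possible at r2c4 ⇒ r2c4=1.
Step 9. [r1c4∈{2}] r1c4's peers cover all but 2, so r1c4=2.

Answer: 4 1 3 2 / 2 3 4 1 / 1 4 2 3 / 3 2 1 4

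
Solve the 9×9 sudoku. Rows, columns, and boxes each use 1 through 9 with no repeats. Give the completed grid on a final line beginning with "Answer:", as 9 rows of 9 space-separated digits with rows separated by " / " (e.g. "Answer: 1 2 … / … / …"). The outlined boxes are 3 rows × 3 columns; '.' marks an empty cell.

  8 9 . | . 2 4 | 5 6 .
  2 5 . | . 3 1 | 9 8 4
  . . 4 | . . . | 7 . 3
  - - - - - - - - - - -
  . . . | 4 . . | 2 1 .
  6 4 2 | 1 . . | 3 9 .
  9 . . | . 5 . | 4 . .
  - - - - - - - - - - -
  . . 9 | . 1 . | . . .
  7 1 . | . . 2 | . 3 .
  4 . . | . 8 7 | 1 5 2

Step 1. [r6c8∈{7}] only 7 remains possible at r6c8, so r6c8=7.
Step 2. [r3c2∈{6}] only 6 remains possible at r3c2. So r3c2=6.
Step 3. [r9c2∈{3}] nothing but 3 survives at r9c2. So r9c2=3.
Step 4. [r6c2∈{8}] r6c2's peers cover all but 8 ⇒ r6c2=8.
Step 5. [r6c9∈{6}] r6c9 has the single candidate 6, so r6c9=6.
Step 6. [r2c4∈{6,7}] in row 2, 6 fits only at r2c4, so r2c4=6.
Step 7. [r6c6∈{3}] nothing but 3 survives at r6c6 ⇒ r6c6=3.
Step 8. [r3c5∈{9}] only 9 remains possible at r3c5 ⇒ r3c5=9.
Step 9. [r7c1∈{5}] only 5 remains possible at r7c1 ⇒ r7c1=5.
Step 10. [r7c6∈{6}] only 6 remains possible at r7c6. So r7c6=6.
Step 11. [r4c3∈{3,5,7}] r4c3 is the only open cell in col 3 admitting 5 ⇒ r4c3=5.
Step 12. [r4c9∈{8}] only 8 remains possible at r4c9, so r4c9=8.
Step 13. [r8c3∈{6,8}] col 3 places 8 nowhere but r8c3. So r8c3=8.
Step 14. [r3c6∈{5,8}] col 6 places 5 nowhere but r3c6 ⇒ r3c6=5.
Step 15. [r1c3∈{1,3,7}] row 1 places 3 nowhere but r1c3, so r1c3=3.
Step 16. [r4c5∈{6,7}] in row 4, 6 fits only at r4c5 ⇒ r4c5=6.
Step 17. [r8c9∈{9}] nothing but 9 survives at r8c9. So r8c9=9.
Step 18. [r8c7∈{6}] r8c7 is down to just 6. So r8c7=6.
Step 19. [r7c2∈{2}] r7c2's peers cover all but 2, so r7c2=2.
Step 20. [r6c3∈{1}] only 1 remains possible at r6c3. So r6c3=1.
Step 21. [r5c5∈{7}] nothing but 7 survives at r5c5. So r5c5=7.
Step 22. [r2c3∈{7}] r2c3 is down to just 7. So r2c3=7.
Step 23. [r5c6∈{8}] r5c6 is down to just 8 ⇒ r5c6=8.
Step 24. [r7c9∈{7}] r7c9's peers cover all but 7. So r7c9=7.
Step 25. [r7c7∈{8}] r7c7 is down to just 8. So r7c7=8.
Step 26. [r1c4∈{7}] r1c4 has the single candidate 7, so r1c4=7.
Step 27. [r3c4∈{8}] only 8 remains possible at r3c4, so r3c4=8.
Step 28. [r3c1∈{1}] only 1 remains possible at r3c1 ⇒ r3c1=1.
Step 29. [r3c8∈{2}] r3c8's peers cover all but 2. So r3c8=2.
Step 30. [r4c2∈{7}] nothing but 7 survives at r4c2. So r4c2=7.
Step 31. [r7c8∈{4}] nothing but 4 survives at r7c8. So r7c8=4.
Step 32. [r9c4∈{9}] r9c4 is down to just 9, so r9c4=9.
Step 33. [r4c1∈{3}] only 3 remains possible at r4c1. So r4c1=3.
Step 34. [r4c6∈{9}] only 9 remains possible at r4c6. So r4c6=9.
Step 35. [r7c4∈{3}] only 3 remains possible at r7c4 ⇒ r7c4=3.
Step 36. [r1c9∈{1}] r1c9 has the single candidate 1 ⇒ r1c9=1.
Step 37. [r9c3∈{6}] r9c3 is down to just 6, so r9c3=6.
Step 38. [r6c4∈{2}] r6c4 is down to just 2, so r6c4=2.
Step 39. [r5c9∈{5}] nothing but 5 survives at r5c9. So r5c9=5.
Step 40. [r8c5∈{4}] only 4 remains possible at r8c5, so r8c5=4.
Step 41. [r8c4∈{5}] nothing but 5 survives at r8c4 ⇒ r8c4=5.

Answer: 8 9 3 7 2 4 5 6 1 / 2 5 7 6 3 1 9 8 4 / 1 6 4 8 9 5 7 2 3 / 3 7 5 4 6 9 2 1 8 / 6 4 2 1 7 8 3 9 5 / 9 8 1 2 5 3 4 7 6 / 5 2 9 3 1 6 8 4 7 / 7 1 8 5 4 2 6 3 9 / 4 3 6 9 8 7 1 5 2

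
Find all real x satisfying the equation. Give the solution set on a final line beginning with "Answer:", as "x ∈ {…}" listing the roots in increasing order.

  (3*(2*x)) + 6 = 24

Step 1. [(3*(2*x)) + 6 = 24] the outer +6 inverts by subtracting 6. So sub: 3*(2*x) = 18.
Step 2. [3*(2*x) = 18] LHS = 3·(…); ÷3 both sides ⇒ div: 2*x = 6.
Step 3. [2*x = 6] 2 out front; divide by 2, so div: x = 3.

Answer: x ∈ {3}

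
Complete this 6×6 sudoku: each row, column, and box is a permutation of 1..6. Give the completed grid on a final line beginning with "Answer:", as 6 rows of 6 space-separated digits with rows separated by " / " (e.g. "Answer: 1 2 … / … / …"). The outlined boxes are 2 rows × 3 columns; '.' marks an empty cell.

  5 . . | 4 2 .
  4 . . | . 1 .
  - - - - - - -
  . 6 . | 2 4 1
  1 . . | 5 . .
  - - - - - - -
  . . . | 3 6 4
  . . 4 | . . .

Step 1. [r5c1∈{2}] r5c1 has the single candidate 2, so r5c1=2.
Step 2. [r3c1∈{3}] r3c1's peers cover all but 3, so r3c1=3.
Step 3. [r6c2∈{1,3,5}] in row 6, 3 fits only at r6c2, so r6c2=3.
Step 4. [r4c6∈{3,6}] row 4 places 6 nowhere but r4c6. So r4c6=6.
Step 5. [r1c3∈{1,3,6}] 6 has one home in row 1: r1c3 ⇒ r1c3=6.
Step 6. [r5c2∈{1,5}] r5c2 is the only open cell in col 2 admitting 5, so r5c2=5.
Step 7. [r2c6∈{3,5}] in row 2, 5 fits only at r2c6. So r2c6=5.
Step 8. [r2c2∈{2}] only 2 remains possible at r2c2. So r2c2=2.
Step 9. [r1c2∈{1}] r1c2's peers cover all but 1, so r1c2=1.
Step 10. [r6c6∈{2}] r6c6 has the single candidate 2, so r6c6=2.
Step 11. [r2c3∈{3}] only 3 remains possible at r2c3. So r2c3=3.
Step 12. [r2c4∈{6}] only 6 remains possible at r2c4, so r2c4=6.
Step 13. [r3c3∈{5}] nothing but 5 survives at r3c3. So r3c3=5.
Step 14. [r1c6∈{3}] r1c6 has the single candidate 3, so r1c6=3.
Step 15. [r6c5∈{5}] r6c5 has the single candidate 5 ⇒ r6c5=5.
Step 16. [r6c4∈{1}] nothing but 1 survives at r6c4, so r6c4=1.
Step 17. [r4c5∈{3}] r4c5's peers cover all but 3, so r4c5=3.
Step 18. [r4c3∈{2}] r4c3's peers cover all but 2, so r4c3=2.
Step 19. [r5c3∈{1}] r5c3 has the single candidate 1. So r5c3=1.
Step 20. [r4c2∈{4}] r4c2 has the single candidate 4. So r4c2=4.
Step 21. [r6c1∈{6}] r6c1 has the single candidate 6 ⇒ r6c1=6.

Answer: 5 1 6 4 2 3 / 4 2 3 6 1 5 / 3 6 5 2 4 1 / 1 4 2 5 3 6 / 2 5 1 3 6 4 / 6 3 4 1 5 2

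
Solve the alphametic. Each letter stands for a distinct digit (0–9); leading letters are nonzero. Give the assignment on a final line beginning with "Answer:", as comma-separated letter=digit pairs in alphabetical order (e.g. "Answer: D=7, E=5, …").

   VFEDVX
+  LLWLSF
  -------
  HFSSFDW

Step 1. [H] H is the leading digit of a 7-digit sum of two 6-digit numbers; the final carry is exactly 1, so H=1.
Step 2. [col 1: X + F ≡ W (mod 10)] column 1 (X + F ≡ W (mod 10), carry-in 0) doesn't pin X yet; pick X=6 and continue, so X=6.
Step 3. [col 1: X + F ≡ W (mod 10)] column 1 (X + F ≡ W (mod 10), carry-in 0) doesn't pin F yet; pick F=2 and continue, so F=2.
Step 4. [col 1: X + F ≡ W (mod 10)] in column 1 we have X+F≡W with carry-in 0; given X=6, F=2 and digits 1,2,6 already taken and all letters distinct, that pins W to 8. So W=8.
Step 5. [col 2: V + S ≡ D (mod 10)] several values work for S in column 2 (V + S ≡ D (mod 10), carry-in 0); try S=9. So S=9.
Step 6. [col 2: V + S ≡ D (mod 10)] column 2 (V + S ≡ D (mod 10), carry-in 0) doesn't pin V yet; pick V=5 and continue ⇒ V=5.
Step 7. [col 2: V + S ≡ D (mod 10)] from column 2 (V=5, S=9, carry-in 0, digits 1,2,5,6,8,9 already taken and all letters distinct): D must equal 4, so D=4.
Step 8. [col 3: D + L ≡ F (mod 10)] column 3: given D=4, F=2, carry-in 1, and digits 1,2,4,5,6,8,9 already taken and all letters distinct, D+L≡F (mod 10) forces L=7. So L=7.
Step 9. [col 4: E + W ≡ S (mod 10)] from column 4 (W=8, S=9, carry-in 1, digits 1,2,4,5,6,7,8,9 already taken and all letters distinct): E must equal 0 ⇒ E=0.

Answer: D=4, E=0, F=2, H=1, L=7, S=9, V=5, W=8, X=6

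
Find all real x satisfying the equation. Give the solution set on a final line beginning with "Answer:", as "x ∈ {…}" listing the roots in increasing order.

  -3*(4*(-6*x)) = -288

Step 1. [-3*(4*(-6*x)) = -288] LHS = -3·(…); ÷-3 both sides, so div: 4*(-6*x) = 96.
Step 2. [4*(-6*x) = 96] divide by the outer 4. So div: -6*x = 24.
Step 3. [-6*x = 24] -6 out front; divide by -6, so div: x = -4.

Answer: x ∈ {-4}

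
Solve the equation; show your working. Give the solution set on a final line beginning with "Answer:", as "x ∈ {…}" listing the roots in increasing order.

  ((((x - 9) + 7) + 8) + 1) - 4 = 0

Step 1. [((((x - 9) + 7) + 8) + 1) - 4 = 0] add 4: x sits inside (… - 4). So sub: (((x - 9) + 7) + 8) + 1 = 4.
Step 2. [(((x - 9) + 7) + 8) + 1 = 4] peel the +1: subtract 1 from each side ⇒ sub: ((x - 9) + 7) + 8 = 3.
Step 3. [((x - 9) + 7) + 8 = 3] the outer +8 inverts by subtracting 8 ⇒ sub: (x - 9) + 7 = -5.
Step 4. [(x - 9) + 7 = -5] peel the +7: subtract 7 from each side ⇒ sub: x - 9 = -12.
Step 5. [x - 9 = -12] peel the -9: add 9 from each side ⇒ sub: x = -3.

Answer: x ∈ {-3}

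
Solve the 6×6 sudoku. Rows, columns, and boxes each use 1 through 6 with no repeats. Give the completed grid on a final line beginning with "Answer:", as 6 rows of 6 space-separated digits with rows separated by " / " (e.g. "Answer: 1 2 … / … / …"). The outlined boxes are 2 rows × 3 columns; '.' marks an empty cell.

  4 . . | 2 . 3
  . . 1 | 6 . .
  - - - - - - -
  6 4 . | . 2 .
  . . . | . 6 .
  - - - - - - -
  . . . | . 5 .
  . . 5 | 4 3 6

Step 1. [r5c4∈{1}] r5c4 has the single candidate 1. So r5c4=1.
Step 2. [r3c3∈{3}] r3c3's peers cover all but 3, so r3c3=3.
Step 3. [r2c6∈{4,5}] across box 2, 5 lands solely at r2c6. So r2c6=5.
Step 4. [r4c1∈{1,2,5}] r4c1 is the only open cell in col 1 admitting 5 ⇒ r4c1=5.
Step 5. [r5c6∈{2}] r5c6's peers cover all but 2. So r5c6=2.
Step 6. [r4c2∈{1,2}] 1 has one home in box 3: r4c2 ⇒ r4c2=1.
Step 7. [r1c3∈{6}] r1c3's peers cover all but 6, so r1c3=6.
Step 8. [r5c1∈{3}] r5c1's peers cover all but 3 ⇒ r5c1=3.
Step 9. [r2c1∈{2}] r2c1 is down to just 2, so r2c1=2.
Step 10. [r3c6∈{1}] only 1 remains possible at r3c6, so r3c6=1.
Step 11. [r6c2∈{2}] r6c2's peers cover all but 2. So r6c2=2.
Step 12. [r4c6∈{4}] only 4 remains possible at r4c6 ⇒ r4c6=4.
Step 13. [r2c5∈{4}] r2c5 is down to just 4. So r2c5=4.
Step 14. [r6c1∈{1}] r6c1 is down to just 1, so r6c1=1.
Step 15. [r4c3∈{2}] r4c3's peers cover all but 2. So r4c3=2.
Step 16. [r4c4∈{3}] r4c4's peers cover all but 3 ⇒ r4c4=3.
Step 17. [r5c3∈{4}] only 4 remains possible at r5c3 ⇒ r5c3=4.
Step 18. [r2c2∈{3}] nothing but 3 survives at r2c2. So r2c2=3.
Step 19. [r1c5∈{1}] nothing but 1 survives at r1c5, so r1c5=1.
Step 20. [r3c4∈{5}] only 5 remains possible at r3c4 ⇒ r3c4=5.
Step 21. [r5c2∈{6}] nothing but 6 survives at r5c2 ⇒ r5c2=6.
Step 22. [r1c2∈{5}] r1c2's peers cover all but 5, so r1c2=5.

Answer: 4 5 6 2 1 3 / 2 3 1 6 4 5 / 6 4 3 5 2 1 / 5 1 2 3 6 4 / 3 6 4 1 5 2 / 1 2 5 4 3 6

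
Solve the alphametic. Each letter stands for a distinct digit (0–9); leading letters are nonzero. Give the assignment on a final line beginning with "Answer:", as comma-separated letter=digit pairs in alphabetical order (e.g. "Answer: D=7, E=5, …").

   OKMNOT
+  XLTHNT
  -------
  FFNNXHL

Step 1. [F] the sum has 7 digits but both addends have 6; that extra leading digit F is the final carry, namely 1. So F=1.
Step 2. [col 1: T + T ≡ L (mod 10)] L=6 is one option consistent with column 1 (T + T ≡ L (mod 10), carry-in 0) — take it, so L=6.
Step 3. [col 1: T + T ≡ L (mod 10)] no forcing yet in column 1 (carry-in 0); T=8 is free and consistent — try it. So T=8.
Step 4. [col 2: O + N ≡ H (mod 10)] column 2 (O + N ≡ H (mod 10), carry-in 1) doesn't pin O yet; pick O=7 and continue ⇒ O=7.
Step 5. [col 2: O + N ≡ H (mod 10)] no forcing yet in column 2 (carry-in 1); H=0 is free and consistent — try it. So H=0.
Step 6. [col 2: O + N ≡ H (mod 10)] in column 2 we have O+N≡H with carry-in 1; given O=7, H=0 and digits 0,1,6,7,8 already taken and all letters distinct, that pins N to 2. So N=2.
Step 7. [col 3: N + H ≡ X (mod 10)] column 3: given N=2, H=0, carry-in 1, and digits 0,1,2,6,7,8 already taken and all letters distinct, N+H≡X (mod 10) forces X=3, so X=3.
Step 8. [col 4: M + T ≡ N (mod 10)] in column 4 we have M+T≡N with carry-in 0; given T=8, N=2 and digits 0,1,2,3,6,7,8 already taken and all letters distinct, that pins M to 4. So M=4.
Step 9. [col 5: K + L ≡ N (mod 10)] in column 5 we have K+L≡N with carry-in 1; given L=6, N=2 and digits 0,1,2,3,4,6,7,8 already taken and all letters distinct, that pins K to 5, so K=5.

Answer: F=1, H=0, K=5, L=6, M=4, N=2, O=7, T=8, X=3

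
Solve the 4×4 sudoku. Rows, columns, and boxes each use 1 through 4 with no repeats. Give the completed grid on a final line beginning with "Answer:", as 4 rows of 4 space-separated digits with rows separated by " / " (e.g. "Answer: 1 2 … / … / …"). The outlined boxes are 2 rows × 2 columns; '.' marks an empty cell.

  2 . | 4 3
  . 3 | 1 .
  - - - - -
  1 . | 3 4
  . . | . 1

Step 1. [r4c2∈{2,4}] in col 2, 4 fits only at r4c2, so r4c2=4.
Step 2. [r1c2∈{1}] r1c2 has the single candidate 1 ⇒ r1c2=1.
Step 3. [r2c4∈{2}] nothing but 2 survives at r2c4, so r2c4=2.
Step 4. [r2c1∈{4}] nothing but 4 survives at r2c1, so r2c1=4.
Step 5. [r4c3∈{2}] r4c3's peers cover all but 2. So r4c3=2.
Step 6. [r4c1∈{3}] r4c1 has the single candidate 3, so r4c1=3.
Step 7. [r3c2∈{2}] r3c2 has the single candidate 2, so r3c2=2.

Answer: 2 1 4 3 / 4 3 1 2 / 1 2 3 4 / 3 4 2 1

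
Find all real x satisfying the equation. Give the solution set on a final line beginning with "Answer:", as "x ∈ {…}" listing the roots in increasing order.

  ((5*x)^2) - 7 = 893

Step 1. [((5*x)^2) - 7 = 893] peel the -7: add 7 from each side, so sub: (5*x)^2 = 900.
Step 2. [(5*x)^2 = 900] LHS squared, RHS 900 ≥ 0: apply √ (±). So sqrt: 5*x = 30 or -30.
Step 3. [5*x = 30 or -30] divide by the outer 5. So div: x = 6 or -6.

Answer: x ∈ {-6, 6}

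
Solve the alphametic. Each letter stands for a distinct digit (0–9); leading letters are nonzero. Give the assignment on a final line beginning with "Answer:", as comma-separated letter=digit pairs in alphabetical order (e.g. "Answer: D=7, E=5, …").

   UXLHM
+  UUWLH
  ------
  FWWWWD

Step 1. [col 1: M + H ≡ D (mod 10)] several values work for M in column 1 (M + H ≡ D (mod 10), carry-in 0); try M=9, so M=9.
Step 2. [F] the sum has 6 digits but both addends have 5; that extra leading digit F is the final carry, namely 1 ⇒ F=1.
Step 3. [col 1: M + H ≡ D (mod 10)] column 1 (M + H ≡ D (mod 10), carry-in 0) doesn't pin H yet; pick H=4 and continue. So H=4.
Step 4. [col 1: M + H ≡ D (mod 10)] column 1 reads M+H+carry(0)=D with M=9, H=4; with digits 1,4,9 already taken and all letters distinct, the only value for D is 3. So D=3.
Step 5. [col 2: H + L ≡ W (mod 10)] L=0 is one option consistent with column 2 (H + L ≡ W (mod 10), carry-in 1) — take it. So L=0.
Step 6. [col 2: H + L ≡ W (mod 10)] column 2 reads H+L+carry(1)=W with H=4, L=0; with digits 0,1,3,4,9 already taken and all letters distinct, the only value for W is 5, so W=5.
Step 7. [col 4: X + U ≡ W (mod 10)] column 4 (X + U ≡ W (mod 10), carry-in 0) doesn't pin X yet; pick X=8 and continue. So X=8.
Step 8. [col 4: X + U ≡ W (mod 10)] column 4: given X=8, W=5, carry-in 0, and digits 0,1,3,4,5,8,9 already taken and all letters distinct, X+U≡W (mod 10) forces U=7. So U=7.

Answer: D=3, F=1, H=4, L=0, M=9, U=7, W=5, X=8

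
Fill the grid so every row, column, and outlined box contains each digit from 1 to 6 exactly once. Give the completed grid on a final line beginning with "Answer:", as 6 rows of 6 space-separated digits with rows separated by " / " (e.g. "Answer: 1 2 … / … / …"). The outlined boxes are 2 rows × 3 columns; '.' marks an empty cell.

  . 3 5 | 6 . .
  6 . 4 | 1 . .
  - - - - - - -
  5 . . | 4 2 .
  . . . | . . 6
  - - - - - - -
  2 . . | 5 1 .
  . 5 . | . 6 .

Step 1. [r4c4∈{3}] r4c4 is down to just 3 ⇒ r4c4=3.
Step 2. [r6c1∈{1,3,4}] in col 1, 3 fits only at r6c1, so r6c1=3.
Step 3. [r6c6∈{2,4}] r6c6 is the only open cell in row 6 admitting 4. So r6c6=4.
Step 4. [r2c6∈{2,3,5}] across col 6, 5 lands solely at r2c6 ⇒ r2c6=5.
Step 5. [r5c2∈{4,6}] across row 5, 4 lands solely at r5c2. So r5c2=4.
Step 6. [r4c3∈{1,2}] col 3 places 2 nowhere but r4c3, so r4c3=2.
Step 7. [r4c2∈{1}] nothing but 1 survives at r4c2. So r4c2=1.
Step 8. [r5c3∈{6}] nothing but 6 survives at r5c3 ⇒ r5c3=6.
Step 9. [r3c6∈{1}] only 1 remains possible at r3c6 ⇒ r3c6=1.
Step 10. [r1c5∈{4}] r1c5's peers cover all but 4 ⇒ r1c5=4.
Step 11. [r4c5∈{5}] r4c5 is down to just 5 ⇒ r4c5=5.
Step 12. [r1c6∈{2}] nothing but 2 survives at r1c6 ⇒ r1c6=2.
Step 13. [r2c2∈{2}] r2c2 is down to just 2 ⇒ r2c2=2.
Step 14. [r4c1∈{4}] r4c1's peers cover all but 4 ⇒ r4c1=4.
Step 15. [r2c5∈{3}] only 3 remains possible at r2c5 ⇒ r2c5=3.
Step 16. [r5c6∈{3}] nothing but 3 survives at r5c6. So r5c6=3.
Step 17. [r6c3∈{1}] only 1 remains possible at r6c3, so r6c3=1.
Step 18. [r3c3∈{3}] r3c3 is down to just 3, so r3c3=3.
Step 19. [r1c1∈{1}] r1c1 is down to just 1 ⇒ r1c1=1.
Step 20. [r6c4∈{2}] only 2 remains possible at r6c4, so r6c4=2.
Step 21. [r3c2∈{6}] r3c2's peers cover all but 6. So r3c2=6.

Answer: 1 3 5 6 4 2 / 6 2 4 1 3 5 / 5 6 3 4 2 1 / 4 1 2 3 5 6 / 2 4 6 5 1 3 / 3 5 1 2 6 4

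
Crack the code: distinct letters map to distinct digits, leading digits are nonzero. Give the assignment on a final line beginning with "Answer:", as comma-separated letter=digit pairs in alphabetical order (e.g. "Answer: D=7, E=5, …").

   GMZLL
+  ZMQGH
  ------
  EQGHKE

Step 1. [col 1: L + H ≡ E (mod 10)] no forcing yet in column 1 (carry-in 0); E=1 is free and consistent — try it, so E=1.
Step 2. [col 1: L + H ≡ E (mod 10)] L=5 is one option consistent with column 1 (L + H ≡ E (mod 10), carry-in 0) — take it, so L=5.
Step 3. [col 1: L + H ≡ E (mod 10)] from column 1 (L=5, E=1, carry-in 0, digits 1,5 already taken and all letters distinct): H must equal 6 ⇒ H=6.
Step 4. [col 2: L + G ≡ K (mod 10)] several values work for G in column 2 (L + G ≡ K (mod 10), carry-in 1); try G=8 ⇒ G=8.
Step 5. [col 2: L + G ≡ K (mod 10)] in column 2 we have L+G≡K with carry-in 1; given L=5, G=8 and digits 1,5,6,8 already taken and all letters distinct, that pins K to 4, so K=4.
Step 6. [col 3: Z + Q ≡ H (mod 10)] no forcing yet in column 3 (carry-in 1); Q=2 is free and consistent — try it. So Q=2.
Step 7. [col 3: Z + Q ≡ H (mod 10)] from column 3 (Q=2, H=6, carry-in 1, digits 1,2,4,5,6,8 already taken and all letters distinct): Z must equal 3 ⇒ Z=3.
Step 8. [col 4: M + M ≡ G (mod 10)] column 4: given G=8, carry-in 0, and digits 1,2,3,4,5,6,8 already taken and all letters distinct, M+M≡G (mod 10) forces M=9 ⇒ M=9.

Answer: E=1, G=8, H=6, K=4, L=5, M=9, Q=2, Z=3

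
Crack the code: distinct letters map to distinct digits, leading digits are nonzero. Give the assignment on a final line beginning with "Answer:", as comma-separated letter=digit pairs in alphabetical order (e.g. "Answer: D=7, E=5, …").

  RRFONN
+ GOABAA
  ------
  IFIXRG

Step 1. [col 1: N + A ≡ G (mod 10)] several values work for A in column 1 (N + A ≡ G (mod 10), carry-in 0); try A=5. So A=5.
Step 2. [col 1: N + A ≡ G (mod 10)] no forcing yet in column 1 (carry-in 0); N=7 is free and consistent — try it ⇒ N=7.
Step 3. [col 1: N + A ≡ G (mod 10)] from column 1 (N=7, A=5, carry-in 0, digits 5,7 already taken and all letters distinct): G must equal 2, so G=2.
Step 4. [col 2: N + A ≡ R (mod 10)] in column 2 we have N+A≡R with carry-in 1; given N=7, A=5 and digits 2,5,7 already taken and all letters distinct, that pins R to 3, so R=3.
Step 5. [col 3: O + B ≡ X (mod 10)] B=0 is one option consistent with column 3 (O + B ≡ X (mod 10), carry-in 1) — take it. So B=0.
Step 6. [col 3: O + B ≡ X (mod 10)] column 3: given B=0, carry-in 1, and digits 0,2,3,5,7 already taken and all letters distinct, O+B≡X (mod 10) forces O=8 ⇒ O=8.
Step 7. [col 3: O + B ≡ X (mod 10)] from column 3 (O=8, B=0, carry-in 1, digits 0,2,3,5,7,8 already taken and all letters distinct): X must equal 9. So X=9.
Step 8. [col 4: F + A ≡ I (mod 10)] several values work for F in column 4 (F + A ≡ I (mod 10), carry-in 0); try F=1 ⇒ F=1.
Step 9. [col 4: F + A ≡ I (mod 10)] in column 4 we have F+A≡I with carry-in 0; given F=1, A=5 and digits 0,1,2,3,5,7,8,9 already taken and all letters distinct, that pins I to 6. So I=6.

Answer: A=5, B=0, F=1, G=2, I=6, N=7, O=8, R=3, X=9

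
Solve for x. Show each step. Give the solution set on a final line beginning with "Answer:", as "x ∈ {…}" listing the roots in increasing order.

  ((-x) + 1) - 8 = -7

Step 1. [((-x) + 1) - 8 = -7] 8 comes off first (add 8) ⇒ sub: (-x) + 1 = 1.
Step 2. [(-x) + 1 = 1] peel the +1: subtract 1 from each side, so sub: -x = 0.
Step 3. [-x = 0] leading − — multiply by −1 ⇒ neg: x = 0.

Answer: x ∈ {0}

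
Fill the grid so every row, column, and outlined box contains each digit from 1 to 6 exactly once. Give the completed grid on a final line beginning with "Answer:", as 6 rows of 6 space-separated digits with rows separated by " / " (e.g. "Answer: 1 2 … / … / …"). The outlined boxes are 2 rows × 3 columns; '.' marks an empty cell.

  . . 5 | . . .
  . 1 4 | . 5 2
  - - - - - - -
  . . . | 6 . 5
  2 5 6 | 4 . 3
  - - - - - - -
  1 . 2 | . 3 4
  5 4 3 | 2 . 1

Step 1. [r2c1∈{3,6}] r2c1 is the only open cell in row 2 admitting 6 ⇒ r2c1=6.
Step 2. [r1c1∈{3}] r1c1's peers cover all but 3, so r1c1=3.
Step 3. [r4c5∈{1}] r4c5's peers cover all but 1. So r4c5=1.
Step 4. [r1c5∈{4,6}] r1c5 is the only open cell in row 1 admitting 4. So r1c5=4.
Step 5. [r3c1∈{4}] r3c1 has the single candidate 4, so r3c1=4.
Step 6. [r1c2∈{2}] nothing but 2 survives at r1c2. So r1c2=2.
Step 7. [r5c4∈{5}] r5c4 is down to just 5, so r5c4=5.
Step 8. [r1c4∈{1}] r1c4's peers cover all but 1 ⇒ r1c4=1.
Step 9. [r1c6∈{6}] r1c6 has the single candidate 6. So r1c6=6.
Step 10. [r3c5∈{2}] r3c5's peers cover all but 2 ⇒ r3c5=2.
Step 11. [r6c5∈{6}] nothing but 6 survives at r6c5. So r6c5=6.
Step 12. [r3c2∈{3}] r3c2 is down to just 3. So r3c2=3.
Step 13. [r3c3∈{1}] nothing but 1 survives at r3c3, so r3c3=1.
Step 14. [r5c2∈{6}] r5c2 is down to just 6 ⇒ r5c2=6.
Step 15. [r2c4∈{3}] only 3 remains possible at r2c4, so r2c4=3.

Answer: 3 2 5 1 4 6 / 6 1 4 3 5 2 / 4 3 1 6 2 5 / 2 5 6 4 1 3 / 1 6 2 5 3 4 / 5 4 3 2 6 1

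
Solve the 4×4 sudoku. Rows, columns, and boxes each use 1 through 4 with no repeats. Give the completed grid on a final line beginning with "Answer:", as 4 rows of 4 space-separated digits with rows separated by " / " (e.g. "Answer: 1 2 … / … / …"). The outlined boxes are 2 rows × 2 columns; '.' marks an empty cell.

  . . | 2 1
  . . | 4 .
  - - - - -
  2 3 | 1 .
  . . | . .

Step 1. [r4c4∈{2,3,4}] in row 4, 2 fits only at r4c4, so r4c4=2.
Step 2. [r1c2∈{4}] nothing but 4 survives at r1c2. So r1c2=4.
Step 3. [r4c2∈{1}] r4c2's peers cover all but 1 ⇒ r4c2=1.
Step 4. [r2c1∈{1,3}] r2c1 is the only open cell in row 2 admitting 1 ⇒ r2c1=1.
Step 5. [r2c4∈{3}] nothing but 3 survives at r2c4. So r2c4=3.
Step 6. [r4c1∈{4}] r4c1 is down to just 4 ⇒ r4c1=4.
Step 7. [r2c2∈{2}] nothing but 2 survives at r2c2. So r2c2=2.
Step 8. [r4c3∈{3}] r4c3 has the single candidate 3, so r4c3=3.
Step 9. [r3c4∈{4}] r3c4 is down to just 4 ⇒ r3c4=4.
Step 10. [r1c1∈{3}] only 3 remains possible at r1c1. So r1c1=3.

Answer: 3 4 2 1 / 1 2 4 3 / 2 3 1 4 / 4 1 3 2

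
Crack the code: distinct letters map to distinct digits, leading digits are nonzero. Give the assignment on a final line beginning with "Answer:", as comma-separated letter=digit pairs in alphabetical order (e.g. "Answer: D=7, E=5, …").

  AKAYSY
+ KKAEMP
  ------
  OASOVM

Step 1. [col 1: Y + P ≡ M (mod 10)] several values work for M in column 1 (Y + P ≡ M (mod 10), carry-in 0); try M=5 ⇒ M=5.
Step 2. [col 1: Y + P ≡ M (mod 10)] several values work for Y in column 1 (Y + P ≡ M (mod 10), carry-in 0); try Y=7, so Y=7.
Step 3. [col 1: Y + P ≡ M (mod 10)] in column 1 we have Y+P≡M with carry-in 0; given Y=7, M=5 and digits 5,7 already taken and all letters distinct, that pins P to 8. So P=8.
Step 4. [col 2: S + M ≡ V (mod 10)] no forcing yet in column 2 (carry-in 1); S=4 is free and consistent — try it. So S=4.
Step 5. [col 2: S + M ≡ V (mod 10)] in column 2 we have S+M≡V with carry-in 1; given S=4, M=5 and digits 4,5,7,8 already taken and all letters distinct, that pins V to 0. So V=0.
Step 6. [col 3: Y + E ≡ O (mod 10)] several values work for O in column 3 (Y + E ≡ O (mod 10), carry-in 1); try O=9 ⇒ O=9.
Step 7. [col 3: Y + E ≡ O (mod 10)] column 3 reads Y+E+carry(1)=O with Y=7, O=9; with digits 0,4,5,7,8,9 already taken and all letters distinct, the only value for E is 1. So E=1.
Step 8. [col 4: A + A ≡ S (mod 10)] in column 4 we have A+A≡S with carry-in 0; given S=4 and digits 0,1,4,5,7,8,9 already taken and all letters distinct, that pins A to 2. So A=2.
Step 9. [col 5: K + K ≡ A (mod 10)] in column 5 we have K+K≡A with carry-in 0; given A=2 and digits 0,1,2,4,5,7,8,9 already taken and all letters distinct, that pins K to 6. So K=6.

Answer: A=2, E=1, K=6, M=5, O=9, P=8, S=4, V=0, Y=7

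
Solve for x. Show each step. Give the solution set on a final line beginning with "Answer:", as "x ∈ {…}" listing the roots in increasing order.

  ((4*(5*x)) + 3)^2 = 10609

Step 1. [((4*(5*x)) + 3)^2 = 10609] 10609 ≥ 0, LHS is (·)² — take ±√. So sqrt: (4*(5*x)) + 3 = 103 or -103.
Step 2. [(4*(5*x)) + 3 = 103 or -103] 3 comes off first (subtract 3). So sub: 4*(5*x) = 100 or -106.
Step 3. [4*(5*x) = 100 or -106] 4 out front; divide by 4, so div: 5*x = 25 or -53/2.
Step 4. [5*x = 25 or -53/2] 5 out front; divide by 5, so div: x = 5 or -53/10.

Answer: x ∈ {-53/10, 5}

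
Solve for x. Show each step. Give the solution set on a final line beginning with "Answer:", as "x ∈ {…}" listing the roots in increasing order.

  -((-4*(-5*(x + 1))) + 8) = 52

Step 1. [-((-4*(-5*(x + 1))) + 8) = 52] LHS negated; negate both sides, so neg: (-4*(-5*(x + 1))) + 8 = -52.
Step 2. [(-4*(-5*(x + 1))) + 8 = -52] -4 divides every term; factor it out, so factor: (-5*(x + 1)) - 2 = 13.
Step 3. [(-5*(x + 1)) - 2 = 13] -2 is outermost — add 2 both sides, so sub: -5*(x + 1) = 15.
Step 4. [-5*(x + 1) = 15] -5 out front; divide by -5 ⇒ div: x + 1 = -3.
Step 5. [x + 1 = -3] peel the +1: subtract 1 from each side ⇒ sub: x = -4.

Answer: x ∈ {-4}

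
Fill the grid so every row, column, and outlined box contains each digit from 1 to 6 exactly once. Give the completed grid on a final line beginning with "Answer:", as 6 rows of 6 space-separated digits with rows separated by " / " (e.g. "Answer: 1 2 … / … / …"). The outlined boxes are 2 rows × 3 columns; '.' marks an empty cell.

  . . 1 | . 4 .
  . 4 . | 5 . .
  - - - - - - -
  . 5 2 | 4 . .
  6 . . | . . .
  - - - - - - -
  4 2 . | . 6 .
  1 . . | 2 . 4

Step 1. [r3c1∈{3}] nothing but 3 survives at r3c1 ⇒ r3c1=3.
Step 2. [r3c5∈{1}] only 1 remains possible at r3c5 ⇒ r3c5=1.
Step 3. [r1c4∈{3,6}] r1c4 is the only open cell in col 4 admitting 6 ⇒ r1c4=6.
Step 4. [r4c4∈{3}] r4c4 is down to just 3, so r4c4=3.
Step 5. [r2c1∈{2}] r2c1's peers cover all but 2, so r2c1=2.
Step 6. [r2c5∈{3}] nothing but 3 survives at r2c5, so r2c5=3.
Step 7. [r6c5∈{5}] r6c5 has the single candidate 5 ⇒ r6c5=5.
Step 8. [r5c6∈{1,3}] col 6 places 3 nowhere but r5c6, so r5c6=3.
Step 9. [r6c2∈{3,6}] in col 2, 6 fits only at r6c2, so r6c2=6.
Step 10. [r4c5∈{2}] r4c5 is down to just 2. So r4c5=2.
Step 11. [r3c6∈{6}] r3c6's peers cover all but 6. So r3c6=6.
Step 12. [r5c4∈{1}] r5c4 is down to just 1, so r5c4=1.
Step 13. [r1c1∈{5}] only 5 remains possible at r1c1, so r1c1=5.
Step 14. [r4c2∈{1}] r4c2 has the single candidate 1, so r4c2=1.
Step 15. [r1c6∈{2}] r1c6's peers cover all but 2 ⇒ r1c6=2.
Step 16. [r2c6∈{1}] only 1 remains possible at r2c6. So r2c6=1.
Step 17. [r6c3∈{3}] r6c3 is down to just 3. So r6c3=3.
Step 18. [r4c6∈{5}] only 5 remains possible at r4c6, so r4c6=5.
Step 19. [r1c2∈{3}] only 3 remains possible at r1c2 ⇒ r1c2=3.
Step 20. [r5c3∈{5}] r5c3's peers cover all but 5, so r5c3=5.
Step 21. [r2c3∈{6}] r2c3's peers cover all but 6. So r2c3=6.
Step 22. [r4c3∈{4}] only 4 remains possible at r4c3. So r4c3=4.

Answer: 5 3 1 6 4 2 / 2 4 6 5 3 1 / 3 5 2 4 1 6 / 6 1 4 3 2 5 / 4 2 5 1 6 3 / 1 6 3 2 5 4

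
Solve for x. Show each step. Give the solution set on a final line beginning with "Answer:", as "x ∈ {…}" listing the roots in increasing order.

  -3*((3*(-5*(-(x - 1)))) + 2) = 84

Step 1. [-3*((3*(-5*(-(x - 1)))) + 2) = 84] leading coefficient -3: divide by -3. So div: (3*(-5*(-(x - 1)))) + 2 = -28.
Step 2. [(3*(-5*(-(x - 1)))) + 2 = -28] 2 comes off first (subtract 2), so sub: 3*(-5*(-(x - 1))) = -30.
Step 3. [3*(-5*(-(x - 1))) = -30] 3·(inner) — divide through by 3. So div: -5*(-(x - 1)) = -10.
Step 4. [-5*(-(x - 1)) = -10] leading coefficient -5: divide by -5 ⇒ div: -(x - 1) = 2.
Step 5. [-(x - 1) = 2] leading − — multiply by −1, so neg: x - 1 = -2.
Step 6. [x - 1 = -2] peel the -1: add 1 from each side, so sub: x = -1.

Answer: x ∈ {-1}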